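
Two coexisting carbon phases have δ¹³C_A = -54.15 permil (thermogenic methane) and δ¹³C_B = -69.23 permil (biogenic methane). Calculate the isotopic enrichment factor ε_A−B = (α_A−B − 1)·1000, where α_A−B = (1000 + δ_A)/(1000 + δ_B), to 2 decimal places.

α_A−B = (1000 + -54.15) / (1000 + -69.23) = 945.85 / 930.77 = 1.016202
ε_A−B = (1.016202 − 1) × 1000 = 16.202 permil
(The approximation ε ≈ δ_A − δ_B would give 15.08 permil.)

16.20 permil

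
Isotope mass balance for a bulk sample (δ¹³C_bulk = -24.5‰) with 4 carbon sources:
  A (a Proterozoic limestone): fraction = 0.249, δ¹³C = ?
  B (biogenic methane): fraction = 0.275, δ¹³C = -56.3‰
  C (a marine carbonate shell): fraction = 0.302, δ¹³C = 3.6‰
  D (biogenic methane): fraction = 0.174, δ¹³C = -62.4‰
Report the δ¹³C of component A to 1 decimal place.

3.0‰

Isotope mass balance: δ_bulk = Σ fᵢ·δᵢ.
-24.5 = 0.249×δ_A + 0.275×(-56.3) + 0.302×(3.6) + 0.174×(-62.4)
0.249·δ_A = -24.5 − (-25.253) = 0.753
δ_A = 0.753 / 0.249 = 3.02‰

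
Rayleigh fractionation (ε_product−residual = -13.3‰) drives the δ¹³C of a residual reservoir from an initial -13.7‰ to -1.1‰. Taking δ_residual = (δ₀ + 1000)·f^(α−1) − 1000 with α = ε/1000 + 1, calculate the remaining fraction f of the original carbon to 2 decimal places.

α − 1 = ε/1000 = -0.0133
(δ_res + 1000)/(δ₀ + 1000) = (-1.1 + 1000)/(-13.7 + 1000) = 998.9/986.3 = 1.012775
f = 1.012775^(1/-0.0133) = exp(ln(1.012775)/-0.0133) = exp(0.01269/-0.0133)
f = exp(-0.9544) = 0.3850

0.39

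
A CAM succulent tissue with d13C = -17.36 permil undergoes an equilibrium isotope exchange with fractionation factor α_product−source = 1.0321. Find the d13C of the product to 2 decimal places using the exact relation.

14.18 permil

δ_product = (δ_source + 1000)·α − 1000
δ_product = (-17.36 + 1000) × 1.0321 − 1000
δ_product = 1014.183 − 1000 = 14.183 permil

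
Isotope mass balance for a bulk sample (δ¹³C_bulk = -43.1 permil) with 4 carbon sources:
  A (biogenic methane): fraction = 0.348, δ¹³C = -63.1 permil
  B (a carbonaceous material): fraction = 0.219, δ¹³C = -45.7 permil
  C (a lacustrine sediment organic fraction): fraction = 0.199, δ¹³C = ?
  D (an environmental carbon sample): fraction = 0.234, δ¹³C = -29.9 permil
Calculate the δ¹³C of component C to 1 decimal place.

-20.8 permil

Isotope mass balance: δ_bulk = Σ fᵢ·δᵢ.
-43.1 = 0.348×(-63.1) + 0.219×(-45.7) + 0.199×δ_C + 0.234×(-29.9)
0.199·δ_C = -43.1 − (-38.964) = -4.136
δ_C = -4.136 / 0.199 = -20.79 permil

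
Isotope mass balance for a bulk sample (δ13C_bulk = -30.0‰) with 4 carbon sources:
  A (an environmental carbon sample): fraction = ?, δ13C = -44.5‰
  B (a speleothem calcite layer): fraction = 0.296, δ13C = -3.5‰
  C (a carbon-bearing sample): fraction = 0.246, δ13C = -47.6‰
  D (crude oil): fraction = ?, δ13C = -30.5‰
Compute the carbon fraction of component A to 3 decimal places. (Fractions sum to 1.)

Let f_A and f_D be the unknown fractions; fractions sum to 1 so f_A + f_D = 0.458.
Mass balance: Σ fᵢ·δᵢ = δ_bulk ⇒ f_A·(-44.5) + f_D·(-30.5) = -30.0 − (-12.746) = -17.254
Substitute f_D = 0.458 − f_A:
f_A·(-44.5 − -30.5) = -17.254 − 0.458×(-30.5) = -3.285
f_A = -3.285 / -14.0 = 0.2347

0.235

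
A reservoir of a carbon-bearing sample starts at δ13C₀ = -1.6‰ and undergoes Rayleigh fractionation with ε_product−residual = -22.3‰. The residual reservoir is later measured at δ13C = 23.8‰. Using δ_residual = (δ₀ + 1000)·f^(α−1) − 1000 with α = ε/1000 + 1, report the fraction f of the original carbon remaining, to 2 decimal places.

α − 1 = ε/1000 = -0.0223
(δ_res + 1000)/(δ₀ + 1000) = (23.8 + 1000)/(-1.6 + 1000) = 1023.8/998.4 = 1.025441
f = 1.025441^(1/-0.0223) = exp(ln(1.025441)/-0.0223) = exp(0.02512/-0.0223)
f = exp(-1.1266) = 0.3241

0.32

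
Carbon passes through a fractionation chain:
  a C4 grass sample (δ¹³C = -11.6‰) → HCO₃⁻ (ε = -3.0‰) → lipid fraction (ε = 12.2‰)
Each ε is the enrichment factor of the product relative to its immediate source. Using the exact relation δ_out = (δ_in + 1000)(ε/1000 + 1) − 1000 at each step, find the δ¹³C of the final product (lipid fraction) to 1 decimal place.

step 1: δ = (-11.60 + 1000)·(-3.0/1000 + 1) − 1000 = -14.57‰
step 2: δ = (-14.57 + 1000)·(12.2/1000 + 1) − 1000 = -2.54‰

-2.5‰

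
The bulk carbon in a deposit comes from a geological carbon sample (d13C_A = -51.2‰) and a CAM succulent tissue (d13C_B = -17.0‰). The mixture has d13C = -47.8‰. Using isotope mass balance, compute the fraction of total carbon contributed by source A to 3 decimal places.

δ_mix = f_A·δ_A + (1 − f_A)·δ_B  ⇒  f_A = (δ_mix − δ_B)/(δ_A − δ_B)
f_A = (-47.8 − (-17.0)) / (-51.2 − (-17.0))
f_A = -30.8 / -34.2 = 0.9006

0.901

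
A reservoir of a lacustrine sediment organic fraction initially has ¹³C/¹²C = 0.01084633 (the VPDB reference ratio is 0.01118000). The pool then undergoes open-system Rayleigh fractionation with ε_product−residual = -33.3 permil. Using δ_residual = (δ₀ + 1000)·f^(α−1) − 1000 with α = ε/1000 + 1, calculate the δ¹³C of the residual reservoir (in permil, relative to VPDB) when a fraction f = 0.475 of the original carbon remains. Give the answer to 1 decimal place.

δ₀ = (0.01084633/0.01118000 − 1)×1000 = (0.970155 − 1)×1000 = -29.845 permil
α − 1 = ε/1000 = -0.0333
f^(α−1) = 0.475^(-0.0333) = 1.025100
δ_res = (-29.845 + 1000) × 1.025100 − 1000 = 994.505 − 1000 = -5.49 permil

-5.5 permil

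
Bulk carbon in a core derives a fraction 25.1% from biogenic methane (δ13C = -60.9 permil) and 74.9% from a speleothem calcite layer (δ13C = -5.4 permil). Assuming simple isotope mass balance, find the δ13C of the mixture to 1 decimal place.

δ_mix = f_A·δ_A + f_B·δ_B
δ_mix = 0.251 × (-60.9) + 0.749 × (-5.4)
δ_mix = -15.29 + -4.04 = -19.33 permil

-19.3 permil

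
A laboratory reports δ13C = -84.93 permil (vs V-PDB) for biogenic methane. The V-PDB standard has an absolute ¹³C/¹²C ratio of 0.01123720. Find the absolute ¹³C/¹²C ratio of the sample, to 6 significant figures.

0.0102828

R_sample = R_standard × (δ13C/1000 + 1)
R_sample = 0.01123720 × (-84.93/1000 + 1) = 0.01123720 × 0.915070
R_sample = 0.0102828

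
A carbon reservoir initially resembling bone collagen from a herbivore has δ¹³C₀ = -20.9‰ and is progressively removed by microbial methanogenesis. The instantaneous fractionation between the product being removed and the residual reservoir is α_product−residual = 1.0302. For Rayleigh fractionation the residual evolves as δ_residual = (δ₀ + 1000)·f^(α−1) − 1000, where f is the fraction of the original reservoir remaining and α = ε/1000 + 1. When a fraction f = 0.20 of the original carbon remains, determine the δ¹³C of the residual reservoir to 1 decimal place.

Rayleigh residual: δ_res = (δ₀ + 1000)·f^(α−1) − 1000
α − 1 = 0.03020
f^(α−1) = 0.20^(0.03020) = 0.952557
δ_res = (-20.9 + 1000) × 0.952557 − 1000 = 932.649 − 1000 = -67.35‰

-67.4‰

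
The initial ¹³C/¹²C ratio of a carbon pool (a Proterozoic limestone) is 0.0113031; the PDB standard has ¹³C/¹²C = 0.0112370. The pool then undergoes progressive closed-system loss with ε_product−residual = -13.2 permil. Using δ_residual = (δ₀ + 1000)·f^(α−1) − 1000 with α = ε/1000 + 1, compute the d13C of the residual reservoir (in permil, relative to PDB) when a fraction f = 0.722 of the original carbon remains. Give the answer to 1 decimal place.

10.2 permil

δ₀ = (0.0113031/0.0112370 − 1)×1000 = (1.005882 − 1)×1000 = 5.882 permil
α − 1 = ε/1000 = -0.0132
f^(α−1) = 0.722^(-0.0132) = 1.004309
δ_res = (5.882 + 1000) × 1.004309 − 1000 = 1010.217 − 1000 = 10.22 permil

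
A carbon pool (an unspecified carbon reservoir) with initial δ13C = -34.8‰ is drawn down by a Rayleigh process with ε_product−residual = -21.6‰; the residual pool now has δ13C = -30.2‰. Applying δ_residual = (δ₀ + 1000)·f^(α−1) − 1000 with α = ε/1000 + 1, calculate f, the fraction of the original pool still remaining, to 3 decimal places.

α − 1 = ε/1000 = -0.0216
(δ_res + 1000)/(δ₀ + 1000) = (-30.2 + 1000)/(-34.8 + 1000) = 969.8/965.2 = 1.004766
f = 1.004766^(1/-0.0216) = exp(ln(1.004766)/-0.0216) = exp(0.00475/-0.0216)
f = exp(-0.2201) = 0.8024

0.802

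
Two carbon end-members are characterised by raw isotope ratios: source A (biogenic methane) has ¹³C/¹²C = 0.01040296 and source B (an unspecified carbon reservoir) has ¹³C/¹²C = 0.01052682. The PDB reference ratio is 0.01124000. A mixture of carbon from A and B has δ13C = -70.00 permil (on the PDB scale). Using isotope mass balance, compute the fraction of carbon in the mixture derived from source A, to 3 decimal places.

0.594

δ_A = (0.01040296/0.01124000 − 1)×1000 = (0.925530 − 1)×1000 = -74.470 permil
δ_B = (0.01052682/0.01124000 − 1)×1000 = (0.936550 − 1)×1000 = -63.450 permil
f_A = (δ_mix − δ_B)/(δ_A − δ_B) = (-70.00 − (-63.450))/(-74.470 − (-63.450))
f_A = -6.550 / -11.020 = 0.5944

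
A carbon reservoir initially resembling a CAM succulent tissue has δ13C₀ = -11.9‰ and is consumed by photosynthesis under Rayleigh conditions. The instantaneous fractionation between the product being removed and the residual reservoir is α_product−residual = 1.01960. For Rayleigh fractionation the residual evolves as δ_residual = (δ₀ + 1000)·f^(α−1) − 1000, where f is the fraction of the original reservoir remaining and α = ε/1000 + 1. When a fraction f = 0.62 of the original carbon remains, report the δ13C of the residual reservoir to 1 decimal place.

-21.1‰

Rayleigh residual: δ_res = (δ₀ + 1000)·f^(α−1) − 1000
α − 1 = 0.01960
f^(α−1) = 0.62^(0.01960) = 0.990674
δ_res = (-11.9 + 1000) × 0.990674 − 1000 = 978.885 − 1000 = -21.11‰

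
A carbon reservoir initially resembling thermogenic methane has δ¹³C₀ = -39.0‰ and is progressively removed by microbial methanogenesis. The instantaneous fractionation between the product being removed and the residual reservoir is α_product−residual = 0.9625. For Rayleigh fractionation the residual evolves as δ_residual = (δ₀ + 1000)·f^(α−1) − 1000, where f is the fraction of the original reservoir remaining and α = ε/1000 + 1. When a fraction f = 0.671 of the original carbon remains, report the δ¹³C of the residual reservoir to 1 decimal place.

-24.5‰

Rayleigh residual: δ_res = (δ₀ + 1000)·f^(α−1) − 1000
α − 1 = -0.03750
f^(α−1) = 0.671^(-0.03750) = 1.015074
δ_res = (-39.0 + 1000) × 1.015074 − 1000 = 975.487 − 1000 = -24.51‰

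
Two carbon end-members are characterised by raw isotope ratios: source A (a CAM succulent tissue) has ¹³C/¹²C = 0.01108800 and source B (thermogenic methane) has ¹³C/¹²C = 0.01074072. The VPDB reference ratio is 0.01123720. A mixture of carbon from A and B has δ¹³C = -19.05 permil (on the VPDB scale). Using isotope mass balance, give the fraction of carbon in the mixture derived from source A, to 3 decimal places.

δ_A = (0.01108800/0.01123720 − 1)×1000 = (0.986723 − 1)×1000 = -13.277 permil
δ_B = (0.01074072/0.01123720 − 1)×1000 = (0.955818 − 1)×1000 = -44.182 permil
f_A = (δ_mix − δ_B)/(δ_A − δ_B) = (-19.05 − (-44.182))/(-13.277 − (-44.182))
f_A = 25.132 / 30.904 = 0.8132

0.813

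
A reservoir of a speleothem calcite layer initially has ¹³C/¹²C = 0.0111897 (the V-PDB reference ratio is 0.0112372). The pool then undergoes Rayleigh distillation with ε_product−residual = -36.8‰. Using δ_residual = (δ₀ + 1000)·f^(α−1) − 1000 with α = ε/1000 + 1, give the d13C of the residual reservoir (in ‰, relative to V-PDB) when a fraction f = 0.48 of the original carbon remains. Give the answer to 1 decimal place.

δ₀ = (0.0111897/0.0112372 − 1)×1000 = (0.995773 − 1)×1000 = -4.227‰
α − 1 = ε/1000 = -0.0368
f^(α−1) = 0.48^(-0.0368) = 1.027378
δ_res = (-4.227 + 1000) × 1.027378 − 1000 = 1023.035 − 1000 = 23.04‰

23.0‰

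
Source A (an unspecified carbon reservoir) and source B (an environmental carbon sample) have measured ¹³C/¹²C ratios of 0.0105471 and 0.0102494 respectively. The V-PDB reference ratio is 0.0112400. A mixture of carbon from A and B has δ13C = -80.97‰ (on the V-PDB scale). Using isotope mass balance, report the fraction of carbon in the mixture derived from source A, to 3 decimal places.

δ_A = (0.0105471/0.0112400 − 1)×1000 = (0.938354 − 1)×1000 = -61.646‰
δ_B = (0.0102494/0.0112400 − 1)×1000 = (0.911868 − 1)×1000 = -88.132‰
f_A = (δ_mix − δ_B)/(δ_A − δ_B) = (-80.97 − (-88.132))/(-61.646 − (-88.132))
f_A = 7.162 / 26.486 = 0.2704

0.270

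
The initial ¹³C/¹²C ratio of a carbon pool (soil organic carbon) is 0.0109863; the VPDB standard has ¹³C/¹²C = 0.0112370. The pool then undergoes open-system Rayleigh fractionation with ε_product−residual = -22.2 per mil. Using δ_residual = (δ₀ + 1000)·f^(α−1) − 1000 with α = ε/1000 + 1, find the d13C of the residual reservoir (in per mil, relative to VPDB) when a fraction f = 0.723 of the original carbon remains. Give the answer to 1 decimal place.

-15.2 per mil

δ₀ = (0.0109863/0.0112370 − 1)×1000 = (0.977690 − 1)×1000 = -22.310 per mil
α − 1 = ε/1000 = -0.0222
f^(α−1) = 0.723^(-0.0222) = 1.007226
δ_res = (-22.310 + 1000) × 1.007226 − 1000 = 984.755 − 1000 = -15.24 per mil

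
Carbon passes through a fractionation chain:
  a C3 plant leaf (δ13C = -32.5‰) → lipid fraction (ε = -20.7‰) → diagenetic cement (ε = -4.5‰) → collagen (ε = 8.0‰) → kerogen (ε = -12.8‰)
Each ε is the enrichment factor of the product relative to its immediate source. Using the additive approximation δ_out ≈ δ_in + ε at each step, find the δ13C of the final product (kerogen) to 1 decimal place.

-62.5‰

step 1: δ ≈ -32.5 + (-20.7) = -53.2‰
step 2: δ ≈ -53.2 + (-4.5) = -57.7‰
step 3: δ ≈ -57.7 + (8.0) = -49.7‰
step 4: δ ≈ -49.7 + (-12.8) = -62.5‰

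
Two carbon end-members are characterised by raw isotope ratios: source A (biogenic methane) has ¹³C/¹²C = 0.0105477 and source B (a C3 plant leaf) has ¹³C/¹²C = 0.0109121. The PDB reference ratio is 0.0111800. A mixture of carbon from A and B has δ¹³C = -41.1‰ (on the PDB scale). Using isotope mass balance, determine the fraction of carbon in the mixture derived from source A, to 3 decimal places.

δ_A = (0.0105477/0.0111800 − 1)×1000 = (0.943444 − 1)×1000 = -56.556‰
δ_B = (0.0109121/0.0111800 − 1)×1000 = (0.976038 − 1)×1000 = -23.962‰
f_A = (δ_mix − δ_B)/(δ_A − δ_B) = (-41.1 − (-23.962))/(-56.556 − (-23.962))
f_A = -17.138 / -32.594 = 0.5258

0.526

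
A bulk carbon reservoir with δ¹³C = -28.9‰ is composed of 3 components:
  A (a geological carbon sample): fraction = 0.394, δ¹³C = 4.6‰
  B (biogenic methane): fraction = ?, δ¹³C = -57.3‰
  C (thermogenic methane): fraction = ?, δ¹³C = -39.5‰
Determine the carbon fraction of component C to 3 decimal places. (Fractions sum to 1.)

Let f_C and f_B be the unknown fractions; fractions sum to 1 so f_C + f_B = 0.606.
Mass balance: Σ fᵢ·δᵢ = δ_bulk ⇒ f_C·(-39.5) + f_B·(-57.3) = -28.9 − (1.812) = -30.712
Substitute f_B = 0.606 − f_C:
f_C·(-39.5 − -57.3) = -30.712 − 0.606×(-57.3) = 4.011
f_C = 4.011 / 17.8 = 0.2254

0.225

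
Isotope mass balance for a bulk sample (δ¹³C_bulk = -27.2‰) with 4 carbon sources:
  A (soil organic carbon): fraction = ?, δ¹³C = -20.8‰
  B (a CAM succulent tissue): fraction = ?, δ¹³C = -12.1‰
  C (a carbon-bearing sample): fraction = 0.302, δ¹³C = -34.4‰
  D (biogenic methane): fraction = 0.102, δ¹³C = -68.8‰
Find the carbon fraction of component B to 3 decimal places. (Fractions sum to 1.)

0.299

Let f_B and f_A be the unknown fractions; fractions sum to 1 so f_B + f_A = 0.596.
Mass balance: Σ fᵢ·δᵢ = δ_bulk ⇒ f_B·(-12.1) + f_A·(-20.8) = -27.2 − (-17.406) = -9.794
Substitute f_A = 0.596 − f_B:
f_B·(-12.1 − -20.8) = -9.794 − 0.596×(-20.8) = 2.603
f_B = 2.603 / 8.7 = 0.2992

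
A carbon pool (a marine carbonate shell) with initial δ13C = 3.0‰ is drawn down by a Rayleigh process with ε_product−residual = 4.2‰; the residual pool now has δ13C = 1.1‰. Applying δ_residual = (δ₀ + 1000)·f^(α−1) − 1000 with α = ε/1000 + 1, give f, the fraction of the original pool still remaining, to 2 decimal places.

0.64

α − 1 = ε/1000 = 0.0042
(δ_res + 1000)/(δ₀ + 1000) = (1.1 + 1000)/(3.0 + 1000) = 1001.1/1003.0 = 0.998106
f = 0.998106^(1/0.0042) = exp(ln(0.998106)/0.0042) = exp(-0.00190/0.0042)
f = exp(-0.4515) = 0.6367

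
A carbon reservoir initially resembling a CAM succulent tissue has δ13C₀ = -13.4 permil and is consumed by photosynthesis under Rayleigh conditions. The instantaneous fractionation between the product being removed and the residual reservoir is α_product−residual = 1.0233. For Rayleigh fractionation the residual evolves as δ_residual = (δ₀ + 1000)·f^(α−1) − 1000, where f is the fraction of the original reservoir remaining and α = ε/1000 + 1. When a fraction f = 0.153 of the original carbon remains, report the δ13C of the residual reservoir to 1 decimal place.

-55.6 permil

Rayleigh residual: δ_res = (δ₀ + 1000)·f^(α−1) − 1000
α − 1 = 0.02330
f^(α−1) = 0.153^(0.02330) = 0.957201
δ_res = (-13.4 + 1000) × 0.957201 − 1000 = 944.375 − 1000 = -55.63 permil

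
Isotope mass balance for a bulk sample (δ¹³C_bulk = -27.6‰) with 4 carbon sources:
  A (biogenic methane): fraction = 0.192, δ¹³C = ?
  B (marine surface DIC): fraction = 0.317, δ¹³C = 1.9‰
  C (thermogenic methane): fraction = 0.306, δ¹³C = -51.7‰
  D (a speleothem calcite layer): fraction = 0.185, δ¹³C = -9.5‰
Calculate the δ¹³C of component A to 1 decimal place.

-55.3‰

Isotope mass balance: δ_bulk = Σ fᵢ·δᵢ.
-27.6 = 0.192×δ_A + 0.317×(1.9) + 0.306×(-51.7) + 0.185×(-9.5)
0.192·δ_A = -27.6 − (-16.975) = -10.625
δ_A = -10.625 / 0.192 = -55.34‰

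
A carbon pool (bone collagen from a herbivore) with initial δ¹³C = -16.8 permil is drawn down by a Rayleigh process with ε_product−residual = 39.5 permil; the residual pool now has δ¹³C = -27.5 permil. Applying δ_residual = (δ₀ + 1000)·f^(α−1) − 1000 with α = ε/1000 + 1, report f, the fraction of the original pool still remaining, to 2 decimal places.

0.76

α − 1 = ε/1000 = 0.0395
(δ_res + 1000)/(δ₀ + 1000) = (-27.5 + 1000)/(-16.8 + 1000) = 972.5/983.2 = 0.989117
f = 0.989117^(1/0.0395) = exp(ln(0.989117)/0.0395) = exp(-0.01094/0.0395)
f = exp(-0.2770) = 0.7580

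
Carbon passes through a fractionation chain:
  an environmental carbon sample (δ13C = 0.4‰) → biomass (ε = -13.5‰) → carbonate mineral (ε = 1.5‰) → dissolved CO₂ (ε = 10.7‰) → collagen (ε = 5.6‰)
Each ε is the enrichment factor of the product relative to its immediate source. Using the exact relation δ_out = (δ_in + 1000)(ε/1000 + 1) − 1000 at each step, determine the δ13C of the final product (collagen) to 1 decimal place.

4.5‰

step 1: δ = (0.40 + 1000)·(-13.5/1000 + 1) − 1000 = -13.11‰
step 2: δ = (-13.11 + 1000)·(1.5/1000 + 1) − 1000 = -11.63‰
step 3: δ = (-11.63 + 1000)·(10.7/1000 + 1) − 1000 = -1.05‰
step 4: δ = (-1.05 + 1000)·(5.6/1000 + 1) − 1000 = 4.54‰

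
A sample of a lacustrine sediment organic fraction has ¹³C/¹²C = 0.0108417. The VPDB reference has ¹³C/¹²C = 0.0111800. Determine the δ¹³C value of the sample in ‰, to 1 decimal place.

δ¹³C = (R_sample / R_standard − 1) × 1000
R_sample / R_standard = 0.0108417 / 0.0111800 = 0.969741
δ¹³C = (0.969741 − 1) × 1000 = -30.26‰

-30.3‰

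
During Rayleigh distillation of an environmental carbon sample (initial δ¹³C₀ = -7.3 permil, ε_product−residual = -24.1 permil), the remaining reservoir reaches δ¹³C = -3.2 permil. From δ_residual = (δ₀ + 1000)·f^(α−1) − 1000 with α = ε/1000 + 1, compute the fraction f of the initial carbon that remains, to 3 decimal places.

0.843

α − 1 = ε/1000 = -0.0241
(δ_res + 1000)/(δ₀ + 1000) = (-3.2 + 1000)/(-7.3 + 1000) = 996.8/992.7 = 1.004130
f = 1.004130^(1/-0.0241) = exp(ln(1.004130)/-0.0241) = exp(0.00412/-0.0241)
f = exp(-0.1710) = 0.8428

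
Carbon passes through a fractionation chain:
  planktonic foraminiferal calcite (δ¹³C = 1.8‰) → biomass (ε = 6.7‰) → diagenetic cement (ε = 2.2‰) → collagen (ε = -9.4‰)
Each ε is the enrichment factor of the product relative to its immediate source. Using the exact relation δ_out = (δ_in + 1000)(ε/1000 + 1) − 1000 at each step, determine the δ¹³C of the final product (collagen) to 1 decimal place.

1.2‰

step 1: δ = (1.80 + 1000)·(6.7/1000 + 1) − 1000 = 8.51‰
step 2: δ = (8.51 + 1000)·(2.2/1000 + 1) − 1000 = 10.73‰
step 3: δ = (10.73 + 1000)·(-9.4/1000 + 1) − 1000 = 1.23‰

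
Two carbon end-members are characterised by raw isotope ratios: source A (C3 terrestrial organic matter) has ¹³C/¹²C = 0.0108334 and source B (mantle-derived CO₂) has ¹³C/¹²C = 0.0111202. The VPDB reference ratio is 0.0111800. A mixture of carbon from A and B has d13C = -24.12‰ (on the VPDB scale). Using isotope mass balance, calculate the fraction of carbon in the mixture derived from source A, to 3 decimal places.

δ_A = (0.0108334/0.0111800 − 1)×1000 = (0.968998 − 1)×1000 = -31.002‰
δ_B = (0.0111202/0.0111800 − 1)×1000 = (0.994651 − 1)×1000 = -5.349‰
f_A = (δ_mix − δ_B)/(δ_A − δ_B) = (-24.12 − (-5.349))/(-31.002 − (-5.349))
f_A = -18.771 / -25.653 = 0.7317

0.732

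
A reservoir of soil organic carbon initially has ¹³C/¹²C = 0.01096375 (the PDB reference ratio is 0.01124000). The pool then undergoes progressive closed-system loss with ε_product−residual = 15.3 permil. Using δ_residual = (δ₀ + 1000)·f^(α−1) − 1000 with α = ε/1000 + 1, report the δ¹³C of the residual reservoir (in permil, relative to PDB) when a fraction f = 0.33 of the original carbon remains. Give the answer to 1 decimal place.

-41.0 permil

δ₀ = (0.01096375/0.01124000 − 1)×1000 = (0.975423 − 1)×1000 = -24.577 permil
α − 1 = ε/1000 = 0.0153
f^(α−1) = 0.33^(0.0153) = 0.983181
δ_res = (-24.577 + 1000) × 0.983181 − 1000 = 959.016 − 1000 = -40.98 permil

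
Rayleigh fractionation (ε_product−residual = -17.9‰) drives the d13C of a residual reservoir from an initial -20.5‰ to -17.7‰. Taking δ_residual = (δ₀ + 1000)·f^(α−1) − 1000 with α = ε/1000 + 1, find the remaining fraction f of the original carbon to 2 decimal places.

α − 1 = ε/1000 = -0.0179
(δ_res + 1000)/(δ₀ + 1000) = (-17.7 + 1000)/(-20.5 + 1000) = 982.3/979.5 = 1.002859
f = 1.002859^(1/-0.0179) = exp(ln(1.002859)/-0.0179) = exp(0.00285/-0.0179)
f = exp(-0.1595) = 0.8526

0.85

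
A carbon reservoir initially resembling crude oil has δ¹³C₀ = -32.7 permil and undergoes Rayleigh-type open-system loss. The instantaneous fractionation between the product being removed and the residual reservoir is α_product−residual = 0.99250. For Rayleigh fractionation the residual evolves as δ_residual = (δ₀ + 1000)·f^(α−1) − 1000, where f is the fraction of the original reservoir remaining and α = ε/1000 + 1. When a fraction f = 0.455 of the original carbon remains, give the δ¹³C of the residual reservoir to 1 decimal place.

-27.0 permil

Rayleigh residual: δ_res = (δ₀ + 1000)·f^(α−1) − 1000
α − 1 = -0.00750
f^(α−1) = 0.455^(-0.00750) = 1.005923
δ_res = (-32.7 + 1000) × 1.005923 − 1000 = 973.030 − 1000 = -26.97 permil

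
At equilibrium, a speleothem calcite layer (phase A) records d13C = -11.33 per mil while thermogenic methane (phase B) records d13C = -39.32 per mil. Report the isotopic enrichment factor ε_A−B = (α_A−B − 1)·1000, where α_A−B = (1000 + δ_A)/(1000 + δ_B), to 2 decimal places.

29.14 per mil

α_A−B = (1000 + -11.33) / (1000 + -39.32) = 988.67 / 960.68 = 1.029136
ε_A−B = (1.029136 − 1) × 1000 = 29.136 per mil
(The approximation ε ≈ δ_A − δ_B would give 27.99 per mil.)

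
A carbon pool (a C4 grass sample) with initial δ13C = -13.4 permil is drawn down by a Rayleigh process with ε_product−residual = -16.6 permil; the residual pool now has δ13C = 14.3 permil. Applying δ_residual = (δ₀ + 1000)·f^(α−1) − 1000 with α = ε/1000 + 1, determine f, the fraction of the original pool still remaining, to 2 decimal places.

α − 1 = ε/1000 = -0.0166
(δ_res + 1000)/(δ₀ + 1000) = (14.3 + 1000)/(-13.4 + 1000) = 1014.3/986.6 = 1.028076
f = 1.028076^(1/-0.0166) = exp(ln(1.028076)/-0.0166) = exp(0.02769/-0.0166)
f = exp(-1.6680) = 0.1886

0.19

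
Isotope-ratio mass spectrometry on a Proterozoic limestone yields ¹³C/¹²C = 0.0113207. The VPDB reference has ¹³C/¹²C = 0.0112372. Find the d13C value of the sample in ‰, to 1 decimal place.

7.4‰

d13C = (R_sample / R_standard − 1) × 1000
R_sample / R_standard = 0.0113207 / 0.0112372 = 1.007431
d13C = (1.007431 − 1) × 1000 = 7.43‰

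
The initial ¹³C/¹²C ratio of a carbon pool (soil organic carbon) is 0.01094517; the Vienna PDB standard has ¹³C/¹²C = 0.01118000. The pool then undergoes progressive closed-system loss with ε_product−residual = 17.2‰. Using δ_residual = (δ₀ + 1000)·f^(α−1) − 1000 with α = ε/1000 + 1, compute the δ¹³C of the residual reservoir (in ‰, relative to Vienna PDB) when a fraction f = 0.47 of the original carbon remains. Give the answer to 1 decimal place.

δ₀ = (0.01094517/0.01118000 − 1)×1000 = (0.978996 − 1)×1000 = -21.004‰
α − 1 = ε/1000 = 0.0172
f^(α−1) = 0.47^(0.0172) = 0.987098
δ_res = (-21.004 + 1000) × 0.987098 − 1000 = 966.364 − 1000 = -33.64‰

-33.6‰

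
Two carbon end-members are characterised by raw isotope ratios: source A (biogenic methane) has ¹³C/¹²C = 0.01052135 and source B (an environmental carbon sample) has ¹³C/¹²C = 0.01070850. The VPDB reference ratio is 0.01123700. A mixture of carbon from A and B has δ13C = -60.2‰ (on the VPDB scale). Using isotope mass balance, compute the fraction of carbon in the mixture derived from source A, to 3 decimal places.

δ_A = (0.01052135/0.01123700 − 1)×1000 = (0.936313 − 1)×1000 = -63.687‰
δ_B = (0.01070850/0.01123700 − 1)×1000 = (0.952968 − 1)×1000 = -47.032‰
f_A = (δ_mix − δ_B)/(δ_A − δ_B) = (-60.2 − (-47.032))/(-63.687 − (-47.032))
f_A = -13.168 / -16.655 = 0.7906

0.791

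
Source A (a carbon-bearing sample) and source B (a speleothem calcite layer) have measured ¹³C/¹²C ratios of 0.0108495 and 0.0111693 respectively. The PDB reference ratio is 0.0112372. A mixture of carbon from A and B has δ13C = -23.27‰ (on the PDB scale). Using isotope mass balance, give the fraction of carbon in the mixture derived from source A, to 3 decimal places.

0.605

δ_A = (0.0108495/0.0112372 − 1)×1000 = (0.965499 − 1)×1000 = -34.501‰
δ_B = (0.0111693/0.0112372 − 1)×1000 = (0.993958 − 1)×1000 = -6.042‰
f_A = (δ_mix − δ_B)/(δ_A − δ_B) = (-23.27 − (-6.042))/(-34.501 − (-6.042))
f_A = -17.228 / -28.459 = 0.6053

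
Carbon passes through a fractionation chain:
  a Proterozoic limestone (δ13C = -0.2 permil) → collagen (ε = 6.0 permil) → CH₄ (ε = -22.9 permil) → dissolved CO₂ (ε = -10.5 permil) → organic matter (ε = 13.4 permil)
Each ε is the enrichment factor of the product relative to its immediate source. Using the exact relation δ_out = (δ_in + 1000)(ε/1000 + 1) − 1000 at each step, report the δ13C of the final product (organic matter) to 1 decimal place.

-14.5 permil

step 1: δ = (-0.20 + 1000)·(6.0/1000 + 1) − 1000 = 5.80 permil
step 2: δ = (5.80 + 1000)·(-22.9/1000 + 1) − 1000 = -17.23 permil
step 3: δ = (-17.23 + 1000)·(-10.5/1000 + 1) − 1000 = -27.55 permil
step 4: δ = (-27.55 + 1000)·(13.4/1000 + 1) − 1000 = -14.52 permil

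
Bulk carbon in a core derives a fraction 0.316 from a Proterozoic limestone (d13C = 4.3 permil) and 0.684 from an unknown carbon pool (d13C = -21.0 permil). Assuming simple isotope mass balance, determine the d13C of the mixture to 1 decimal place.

-13.0 permil

δ_mix = f_A·δ_A + f_B·δ_B
δ_mix = 0.316 × (4.3) + 0.684 × (-21.0)
δ_mix = 1.36 + -14.36 = -13.01 permil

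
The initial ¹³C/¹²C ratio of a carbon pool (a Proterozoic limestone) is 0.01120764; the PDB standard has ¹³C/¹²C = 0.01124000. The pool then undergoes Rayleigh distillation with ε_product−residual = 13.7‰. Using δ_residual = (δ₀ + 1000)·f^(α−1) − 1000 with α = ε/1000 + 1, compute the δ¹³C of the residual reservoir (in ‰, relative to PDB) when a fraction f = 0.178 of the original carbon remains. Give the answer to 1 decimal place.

δ₀ = (0.01120764/0.01124000 − 1)×1000 = (0.997121 − 1)×1000 = -2.879‰
α − 1 = ε/1000 = 0.0137
f^(α−1) = 0.178^(0.0137) = 0.976632
δ_res = (-2.879 + 1000) × 0.976632 − 1000 = 973.820 − 1000 = -26.18‰

-26.2‰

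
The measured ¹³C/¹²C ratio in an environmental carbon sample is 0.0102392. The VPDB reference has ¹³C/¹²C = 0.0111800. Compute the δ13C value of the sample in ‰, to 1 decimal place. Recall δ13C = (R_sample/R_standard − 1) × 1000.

-84.2‰

δ13C = (R_sample / R_standard − 1) × 1000
R_sample / R_standard = 0.0102392 / 0.0111800 = 0.915850
δ13C = (0.915850 − 1) × 1000 = -84.15‰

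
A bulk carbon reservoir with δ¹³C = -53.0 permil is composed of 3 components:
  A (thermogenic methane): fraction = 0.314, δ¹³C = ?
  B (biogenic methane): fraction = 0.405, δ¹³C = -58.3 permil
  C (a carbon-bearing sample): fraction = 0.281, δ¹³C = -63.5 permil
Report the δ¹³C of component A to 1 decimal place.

-36.8 permil

Isotope mass balance: δ_bulk = Σ fᵢ·δᵢ.
-53.0 = 0.314×δ_A + 0.405×(-58.3) + 0.281×(-63.5)
0.314·δ_A = -53.0 − (-41.455) = -11.545
δ_A = -11.545 / 0.314 = -36.77 permil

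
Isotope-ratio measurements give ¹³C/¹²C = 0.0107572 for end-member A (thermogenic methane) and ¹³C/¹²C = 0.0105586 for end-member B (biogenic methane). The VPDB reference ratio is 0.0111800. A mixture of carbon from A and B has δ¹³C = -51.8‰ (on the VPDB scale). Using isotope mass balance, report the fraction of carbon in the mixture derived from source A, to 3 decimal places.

δ_A = (0.0107572/0.0111800 − 1)×1000 = (0.962182 − 1)×1000 = -37.818‰
δ_B = (0.0105586/0.0111800 − 1)×1000 = (0.944419 − 1)×1000 = -55.581‰
f_A = (δ_mix − δ_B)/(δ_A − δ_B) = (-51.8 − (-55.581))/(-37.818 − (-55.581))
f_A = 3.781 / 17.764 = 0.2129

0.213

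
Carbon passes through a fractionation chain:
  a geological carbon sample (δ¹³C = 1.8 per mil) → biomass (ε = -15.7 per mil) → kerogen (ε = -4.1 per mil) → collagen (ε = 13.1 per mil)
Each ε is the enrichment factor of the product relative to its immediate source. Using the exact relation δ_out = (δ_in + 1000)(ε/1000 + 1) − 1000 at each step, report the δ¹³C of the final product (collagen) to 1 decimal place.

step 1: δ = (1.80 + 1000)·(-15.7/1000 + 1) − 1000 = -13.93 per mil
step 2: δ = (-13.93 + 1000)·(-4.1/1000 + 1) − 1000 = -17.97 per mil
step 3: δ = (-17.97 + 1000)·(13.1/1000 + 1) − 1000 = -5.11 per mil

-5.1 per mil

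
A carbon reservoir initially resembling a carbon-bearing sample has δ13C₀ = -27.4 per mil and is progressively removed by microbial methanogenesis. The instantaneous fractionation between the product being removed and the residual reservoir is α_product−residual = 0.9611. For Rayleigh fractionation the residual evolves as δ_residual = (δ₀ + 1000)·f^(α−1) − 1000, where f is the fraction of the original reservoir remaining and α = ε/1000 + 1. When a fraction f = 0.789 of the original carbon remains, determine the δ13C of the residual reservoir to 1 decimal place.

Rayleigh residual: δ_res = (δ₀ + 1000)·f^(α−1) − 1000
α − 1 = -0.03890
f^(α−1) = 0.789^(-0.03890) = 1.009261
δ_res = (-27.4 + 1000) × 1.009261 − 1000 = 981.608 − 1000 = -18.39 per mil

-18.4 per mil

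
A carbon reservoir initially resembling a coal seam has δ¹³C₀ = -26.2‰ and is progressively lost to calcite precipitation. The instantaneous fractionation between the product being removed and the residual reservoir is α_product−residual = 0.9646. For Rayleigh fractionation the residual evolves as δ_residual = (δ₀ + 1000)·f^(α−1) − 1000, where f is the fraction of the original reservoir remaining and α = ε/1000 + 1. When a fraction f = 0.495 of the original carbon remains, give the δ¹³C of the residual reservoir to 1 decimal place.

-1.7‰

Rayleigh residual: δ_res = (δ₀ + 1000)·f^(α−1) − 1000
α − 1 = -0.03540
f^(α−1) = 0.495^(-0.03540) = 1.025206
δ_res = (-26.2 + 1000) × 1.025206 − 1000 = 998.345 − 1000 = -1.65‰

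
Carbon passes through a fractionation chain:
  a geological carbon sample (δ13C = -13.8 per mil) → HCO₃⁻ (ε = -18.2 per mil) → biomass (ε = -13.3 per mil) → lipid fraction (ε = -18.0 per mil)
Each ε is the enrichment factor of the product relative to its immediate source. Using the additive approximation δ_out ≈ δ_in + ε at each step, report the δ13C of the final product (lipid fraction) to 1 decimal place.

-63.3 per mil

step 1: δ ≈ -13.8 + (-18.2) = -32.0 per mil
step 2: δ ≈ -32.0 + (-13.3) = -45.3 per mil
step 3: δ ≈ -45.3 + (-18.0) = -63.3 per mil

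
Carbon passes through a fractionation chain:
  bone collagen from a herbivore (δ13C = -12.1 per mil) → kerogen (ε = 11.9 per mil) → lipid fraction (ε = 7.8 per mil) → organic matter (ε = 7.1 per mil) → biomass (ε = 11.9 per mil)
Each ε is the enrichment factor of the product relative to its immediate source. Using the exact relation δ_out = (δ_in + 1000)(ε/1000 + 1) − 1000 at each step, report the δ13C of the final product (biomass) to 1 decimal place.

26.7 per mil

step 1: δ = (-12.10 + 1000)·(11.9/1000 + 1) − 1000 = -0.34 per mil
step 2: δ = (-0.34 + 1000)·(7.8/1000 + 1) − 1000 = 7.45 per mil
step 3: δ = (7.45 + 1000)·(7.1/1000 + 1) − 1000 = 14.61 per mil
step 4: δ = (14.61 + 1000)·(11.9/1000 + 1) − 1000 = 26.68 per mil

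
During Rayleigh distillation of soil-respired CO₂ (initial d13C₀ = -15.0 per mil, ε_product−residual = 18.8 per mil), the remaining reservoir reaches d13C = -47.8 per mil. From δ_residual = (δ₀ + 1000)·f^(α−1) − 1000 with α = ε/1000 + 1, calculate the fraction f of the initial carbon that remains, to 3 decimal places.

0.165

α − 1 = ε/1000 = 0.0188
(δ_res + 1000)/(δ₀ + 1000) = (-47.8 + 1000)/(-15.0 + 1000) = 952.2/985.0 = 0.966701
f = 0.966701^(1/0.0188) = exp(ln(0.966701)/0.0188) = exp(-0.03387/0.0188)
f = exp(-1.8014) = 0.1651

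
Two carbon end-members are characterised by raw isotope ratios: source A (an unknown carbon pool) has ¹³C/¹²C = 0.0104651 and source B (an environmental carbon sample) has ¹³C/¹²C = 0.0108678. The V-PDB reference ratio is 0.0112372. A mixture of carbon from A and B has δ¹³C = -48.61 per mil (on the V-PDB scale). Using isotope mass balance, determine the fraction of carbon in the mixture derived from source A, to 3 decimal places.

δ_A = (0.0104651/0.0112372 − 1)×1000 = (0.931291 − 1)×1000 = -68.709 per mil
δ_B = (0.0108678/0.0112372 − 1)×1000 = (0.967127 − 1)×1000 = -32.873 per mil
f_A = (δ_mix − δ_B)/(δ_A − δ_B) = (-48.61 − (-32.873))/(-68.709 − (-32.873))
f_A = -15.737 / -35.836 = 0.4391

0.439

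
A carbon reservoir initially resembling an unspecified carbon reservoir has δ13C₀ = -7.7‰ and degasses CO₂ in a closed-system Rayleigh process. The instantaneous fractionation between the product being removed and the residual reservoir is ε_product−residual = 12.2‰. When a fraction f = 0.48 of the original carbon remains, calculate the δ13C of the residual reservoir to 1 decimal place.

-16.5‰

Rayleigh residual: δ_res = (δ₀ + 1000)·f^(α−1) − 1000
α = ε/1000 + 1 = 1.01220, so α − 1 = 0.01220
f^(α−1) = 0.48^(0.01220) = 0.991086
δ_res = (-7.7 + 1000) × 0.991086 − 1000 = 983.454 − 1000 = -16.55‰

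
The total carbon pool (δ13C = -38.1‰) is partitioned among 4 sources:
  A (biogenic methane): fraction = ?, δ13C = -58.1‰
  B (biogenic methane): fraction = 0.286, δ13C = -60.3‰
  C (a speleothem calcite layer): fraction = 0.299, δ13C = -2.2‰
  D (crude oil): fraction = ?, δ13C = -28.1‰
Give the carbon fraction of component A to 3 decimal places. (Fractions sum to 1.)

0.284

Let f_A and f_D be the unknown fractions; fractions sum to 1 so f_A + f_D = 0.415.
Mass balance: Σ fᵢ·δᵢ = δ_bulk ⇒ f_A·(-58.1) + f_D·(-28.1) = -38.1 − (-17.904) = -20.196
Substitute f_D = 0.415 − f_A:
f_A·(-58.1 − -28.1) = -20.196 − 0.415×(-28.1) = -8.535
f_A = -8.535 / -30.0 = 0.2845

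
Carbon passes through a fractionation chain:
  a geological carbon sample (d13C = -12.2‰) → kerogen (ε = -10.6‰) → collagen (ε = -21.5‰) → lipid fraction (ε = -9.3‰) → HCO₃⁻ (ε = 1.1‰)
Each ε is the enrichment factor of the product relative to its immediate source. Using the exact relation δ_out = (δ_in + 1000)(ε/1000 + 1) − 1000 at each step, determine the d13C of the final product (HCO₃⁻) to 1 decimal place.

-51.5‰

step 1: δ = (-12.20 + 1000)·(-10.6/1000 + 1) − 1000 = -22.67‰
step 2: δ = (-22.67 + 1000)·(-21.5/1000 + 1) − 1000 = -43.68‰
step 3: δ = (-43.68 + 1000)·(-9.3/1000 + 1) − 1000 = -52.58‰
step 4: δ = (-52.58 + 1000)·(1.1/1000 + 1) − 1000 = -51.53‰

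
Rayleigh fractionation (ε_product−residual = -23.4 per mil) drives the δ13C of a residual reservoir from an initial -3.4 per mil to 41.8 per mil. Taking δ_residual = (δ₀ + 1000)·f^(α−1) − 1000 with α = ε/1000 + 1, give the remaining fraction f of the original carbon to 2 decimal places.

0.15

α − 1 = ε/1000 = -0.0234
(δ_res + 1000)/(δ₀ + 1000) = (41.8 + 1000)/(-3.4 + 1000) = 1041.8/996.6 = 1.045354
f = 1.045354^(1/-0.0234) = exp(ln(1.045354)/-0.0234) = exp(0.04436/-0.0234)
f = exp(-1.8955) = 0.1502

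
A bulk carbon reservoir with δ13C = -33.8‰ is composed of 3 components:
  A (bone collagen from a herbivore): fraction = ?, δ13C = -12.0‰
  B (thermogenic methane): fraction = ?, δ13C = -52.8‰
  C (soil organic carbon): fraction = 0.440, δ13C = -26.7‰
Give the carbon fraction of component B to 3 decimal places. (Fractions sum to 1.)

Let f_B and f_A be the unknown fractions; fractions sum to 1 so f_B + f_A = 0.560.
Mass balance: Σ fᵢ·δᵢ = δ_bulk ⇒ f_B·(-52.8) + f_A·(-12.0) = -33.8 − (-11.748) = -22.052
Substitute f_A = 0.560 − f_B:
f_B·(-52.8 − -12.0) = -22.052 − 0.560×(-12.0) = -15.332
f_B = -15.332 / -40.8 = 0.3758

0.376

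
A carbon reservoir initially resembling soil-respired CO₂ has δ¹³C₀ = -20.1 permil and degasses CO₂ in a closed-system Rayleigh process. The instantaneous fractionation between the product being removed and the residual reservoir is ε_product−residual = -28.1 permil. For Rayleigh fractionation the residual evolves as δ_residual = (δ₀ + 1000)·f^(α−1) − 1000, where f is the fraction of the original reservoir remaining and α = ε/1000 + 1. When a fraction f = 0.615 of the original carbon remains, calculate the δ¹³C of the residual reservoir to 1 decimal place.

Rayleigh residual: δ_res = (δ₀ + 1000)·f^(α−1) − 1000
α = ε/1000 + 1 = 0.97190, so α − 1 = -0.02810
f^(α−1) = 0.615^(-0.02810) = 1.013754
δ_res = (-20.1 + 1000) × 1.013754 − 1000 = 993.378 − 1000 = -6.62 permil

-6.6 permil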